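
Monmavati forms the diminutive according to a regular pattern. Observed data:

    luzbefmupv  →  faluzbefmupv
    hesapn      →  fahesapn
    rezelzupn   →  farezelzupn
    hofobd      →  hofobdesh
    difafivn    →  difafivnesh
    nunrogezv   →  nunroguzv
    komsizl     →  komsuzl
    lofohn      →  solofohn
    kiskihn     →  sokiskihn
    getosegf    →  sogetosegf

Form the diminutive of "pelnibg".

"pelnibg" has second-to-last letter 'b'. The one such stem in the data (hofobd → hofobdesh) adds -esh, so the same rule applies.
So pelnibg → pelnibgesh.

pelnibgesh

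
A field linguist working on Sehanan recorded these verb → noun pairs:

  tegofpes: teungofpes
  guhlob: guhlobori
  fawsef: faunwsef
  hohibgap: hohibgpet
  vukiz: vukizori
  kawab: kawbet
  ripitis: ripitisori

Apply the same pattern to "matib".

matibori

"matib" has last vowel 'i'. The stems whose last vowel is 'i' (ripitis → ripitisori, vukiz → vukizori) add -ori.
The other patterns: stems whose last vowel is 'e' insert -un- after the first vowel; stems whose last vowel is 'a' delete the last vowel and add -et.
So matib → matibori.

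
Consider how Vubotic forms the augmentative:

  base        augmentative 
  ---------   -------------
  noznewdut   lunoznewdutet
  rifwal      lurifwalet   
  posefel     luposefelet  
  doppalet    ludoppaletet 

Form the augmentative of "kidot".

Every pair shown (noznewdut → lunoznewdutet, rifwal → lurifwalet, posefel → luposefelet, …) follows the same rule: add lu- … -et around the stem.
So kidot → lukidotet.

lukidotet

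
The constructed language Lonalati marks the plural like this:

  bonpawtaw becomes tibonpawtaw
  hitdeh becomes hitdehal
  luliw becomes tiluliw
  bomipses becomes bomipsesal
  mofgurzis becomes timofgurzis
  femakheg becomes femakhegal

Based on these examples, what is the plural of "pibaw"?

tipibaw

bomipses and mofgurzis both end in -s yet inflect differently (bomipsesal, timofgurzis), so the final letter is not what conditions the rule; the last vowel is.
"pibaw" has last vowel 'a'. The one such stem in the data (bonpawtaw → tibonpawtaw) adds the prefix ti-, so the same rule applies.
The other pattern: stems whose last vowel is 'e' add -al.
So pibaw → tipibaw.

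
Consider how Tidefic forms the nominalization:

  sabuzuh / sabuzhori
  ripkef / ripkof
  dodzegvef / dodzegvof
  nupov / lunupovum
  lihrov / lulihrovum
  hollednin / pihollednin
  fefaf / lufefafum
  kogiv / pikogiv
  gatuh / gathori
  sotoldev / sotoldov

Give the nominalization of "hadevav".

sotoldev and kogiv both end in -v yet inflect differently (sotoldov, pikogiv), so the final letter is not what conditions the rule; the last vowel is.
"hadevav" has last vowel 'a'. The one such stem in the data (fefaf → lufefafum) adds lu- … -um around the stem, so the same rule applies.
So hadevav → luhadevavum.

luhadevavum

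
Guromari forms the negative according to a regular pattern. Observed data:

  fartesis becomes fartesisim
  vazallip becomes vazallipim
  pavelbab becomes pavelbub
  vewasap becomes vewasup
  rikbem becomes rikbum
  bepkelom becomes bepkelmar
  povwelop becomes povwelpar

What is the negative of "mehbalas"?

mehbalus

"mehbalas" has last vowel 'a'. The stems whose last vowel is 'a' (pavelbab → pavelbub, vewasap → vewasup) change the last vowel to 'u'.
The other patterns: stems whose last vowel is 'i' add -im; stems whose last vowel is 'o' delete the last vowel and add -ar.
So mehbalas → mehbalus.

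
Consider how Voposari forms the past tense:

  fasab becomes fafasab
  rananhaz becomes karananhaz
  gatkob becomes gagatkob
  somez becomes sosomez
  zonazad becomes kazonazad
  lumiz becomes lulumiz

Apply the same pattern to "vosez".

vovosez

"vosez" has 2 vowels. The stems with 2 vowels (gatkob → gagatkob, lumiz → lulumiz, somez → sosomez) repeat the first consonant+vowel as a prefix.
The other pattern: stems with 3 vowels add the prefix ka-.
So vosez → vovosez.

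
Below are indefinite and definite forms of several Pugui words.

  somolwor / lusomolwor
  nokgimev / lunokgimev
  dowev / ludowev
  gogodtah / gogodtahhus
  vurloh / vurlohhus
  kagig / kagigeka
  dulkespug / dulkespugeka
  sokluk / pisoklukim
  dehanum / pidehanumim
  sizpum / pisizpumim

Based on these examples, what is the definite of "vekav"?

luvekav

"vekav" ends in -v. The stems ending in -v (nokgimev → lunokgimev, dowev → ludowev) add the prefix lu-.
The other patterns: stems ending in -h double the final consonant and add -us; stems ending in -g add -eka; stems ending in -k or -m add pi- … -im around the stem.
So vekav → luvekav.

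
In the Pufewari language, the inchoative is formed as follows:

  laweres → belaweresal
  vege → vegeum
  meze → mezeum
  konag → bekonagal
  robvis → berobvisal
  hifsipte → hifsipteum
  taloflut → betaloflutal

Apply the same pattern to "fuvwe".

fuvweum

laweres and meze both have last vowel 'e' yet inflect differently (belaweresal, mezeum), so the last vowel is not what conditions the rule; whether the stem ends in a vowel or a consonant is.
"fuvwe" ends in a vowel. The stems ending in a vowel (meze → mezeum, hifsipte → hifsipteum, vege → vegeum) add -um.
The other pattern: stems ending in a consonant add be- … -al around the stem.
So fuvwe → fuvweum.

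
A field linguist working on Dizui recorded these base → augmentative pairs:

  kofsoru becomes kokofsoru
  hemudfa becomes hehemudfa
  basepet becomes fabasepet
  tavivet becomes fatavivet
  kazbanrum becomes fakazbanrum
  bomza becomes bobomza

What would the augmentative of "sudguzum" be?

fasudguzum

"sudguzum" ends in a consonant. The stems ending in a consonant (basepet → fabasepet, kazbanrum → fakazbanrum, tavivet → fatavivet) add the prefix fa-.
So sudguzum → fasudguzum.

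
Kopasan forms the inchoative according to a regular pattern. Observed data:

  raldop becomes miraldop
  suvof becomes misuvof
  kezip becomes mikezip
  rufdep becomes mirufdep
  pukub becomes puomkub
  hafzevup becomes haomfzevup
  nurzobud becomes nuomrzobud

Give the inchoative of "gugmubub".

hafzevup and kezip both end in -p yet inflect differently (haomfzevup, mikezip), so the final letter is not what conditions the rule; the last vowel is.
"gugmubub" has last vowel 'u'. The stems whose last vowel is 'u' (pukub → puomkub, hafzevup → haomfzevup, nurzobud → nuomrzobud) insert -om- after the first vowel.
So gugmubub → guomgmubub.

guomgmubub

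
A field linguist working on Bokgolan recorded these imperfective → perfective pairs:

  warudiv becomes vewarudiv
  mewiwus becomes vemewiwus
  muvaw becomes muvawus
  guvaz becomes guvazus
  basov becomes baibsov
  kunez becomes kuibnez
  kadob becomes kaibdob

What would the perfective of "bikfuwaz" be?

bikfuwazus

warudiv and basov both end in -v yet inflect differently (vewarudiv, baibsov), so the final letter is not what conditions the rule; the last vowel is.
"bikfuwaz" has last vowel 'a'. The stems whose last vowel is 'a' (muvaw → muvawus, guvaz → guvazus) add -us.
So bikfuwaz → bikfuwazus.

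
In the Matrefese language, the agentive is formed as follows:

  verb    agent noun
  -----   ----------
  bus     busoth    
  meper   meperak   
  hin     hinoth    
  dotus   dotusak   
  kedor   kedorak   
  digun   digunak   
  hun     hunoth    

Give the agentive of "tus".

dotus and bus both end in -s yet inflect differently (dotusak, busoth), so the final letter is not what conditions the rule; the number of vowels is.
"tus" has 1 vowel. The stems with 1 vowel (bus → busoth, hin → hinoth, hun → hunoth) add -oth.
So tus → tusoth.

tusoth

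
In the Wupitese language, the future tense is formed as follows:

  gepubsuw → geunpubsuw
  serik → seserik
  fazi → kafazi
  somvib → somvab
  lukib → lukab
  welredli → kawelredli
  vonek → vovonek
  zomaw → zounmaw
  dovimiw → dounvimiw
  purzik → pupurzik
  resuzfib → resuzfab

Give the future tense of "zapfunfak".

zazapfunfak

resuzfib and fazi both have last vowel 'i' yet inflect differently (resuzfab, kafazi), so the last vowel is not what conditions the rule; the final letter is.
"zapfunfak" ends in -k. The stems ending in -k (vonek → vovonek, serik → seserik, purzik → pupurzik) repeat the first consonant+vowel as a prefix.
So zapfunfak → zazapfunfak.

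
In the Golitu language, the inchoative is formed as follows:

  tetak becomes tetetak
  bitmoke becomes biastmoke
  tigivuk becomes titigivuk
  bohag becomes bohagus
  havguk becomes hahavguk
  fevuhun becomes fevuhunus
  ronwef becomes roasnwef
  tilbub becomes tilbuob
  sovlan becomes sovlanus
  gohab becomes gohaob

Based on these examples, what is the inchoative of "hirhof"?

hiasrhof

bohag and gohab both have last vowel 'a' yet inflect differently (bohagus, gohaob), so the last vowel is not what conditions the rule; the final letter is.
"hirhof" ends in -f. The one such stem in the data (ronwef → roasnwef) inserts -as- after the first vowel (as does bitmoke), so the same rule applies.
So hirhof → hiasrhof.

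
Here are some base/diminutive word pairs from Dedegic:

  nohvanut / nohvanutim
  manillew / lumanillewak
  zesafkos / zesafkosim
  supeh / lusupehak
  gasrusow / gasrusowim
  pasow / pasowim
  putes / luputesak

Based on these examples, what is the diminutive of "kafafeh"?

"kafafeh" has last vowel 'e'. The stems whose last vowel is 'e' (supeh → lusupehak, putes → luputesak, manillew → lumanillewak) add lu- … -ak around the stem.
So kafafeh → lukafafehak.

lukafafehak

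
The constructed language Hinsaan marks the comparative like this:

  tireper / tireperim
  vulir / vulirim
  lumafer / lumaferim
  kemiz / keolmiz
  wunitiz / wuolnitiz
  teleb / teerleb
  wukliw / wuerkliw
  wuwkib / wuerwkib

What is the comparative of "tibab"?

tierbab

"tibab" ends in -b. The stems ending in -b (teleb → teerleb, wuwkib → wuerwkib) insert -er- after the first vowel.
So tibab → tierbab.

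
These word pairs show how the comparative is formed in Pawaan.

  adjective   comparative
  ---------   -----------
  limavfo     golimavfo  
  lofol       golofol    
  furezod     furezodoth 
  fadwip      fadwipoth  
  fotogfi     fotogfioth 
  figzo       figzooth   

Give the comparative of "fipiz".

fipizoth

"fipiz" begins with f-. The stems beginning with f- (furezod → furezodoth, fadwip → fadwipoth, fotogfi → fotogfioth) add -oth.
So fipiz → fipizoth.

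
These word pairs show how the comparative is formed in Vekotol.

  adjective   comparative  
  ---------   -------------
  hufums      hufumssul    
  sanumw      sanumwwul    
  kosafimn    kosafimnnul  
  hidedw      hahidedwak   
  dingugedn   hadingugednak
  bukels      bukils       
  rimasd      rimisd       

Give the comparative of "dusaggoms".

dusaggomssul

sanumw and hidedw both end in -w yet inflect differently (sanumwwul, hahidedwak), so the final letter is not what conditions the rule; the second-to-last letter is.
"dusaggoms" has second-to-last letter 'm'. The stems whose second-to-last letter is 'm' (hufums → hufumssul, sanumw → sanumwwul, kosafimn → kosafimnnul) double the final consonant and add -ul.
So dusaggoms → dusaggomssul.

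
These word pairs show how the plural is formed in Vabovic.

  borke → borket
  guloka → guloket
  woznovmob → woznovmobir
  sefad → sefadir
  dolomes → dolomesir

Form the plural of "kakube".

kakubet

dolomes and borke both have last vowel 'e' yet inflect differently (dolomesir, borket), so the last vowel is not what conditions the rule; whether the stem ends in a vowel or a consonant is.
"kakube" ends in a vowel. The stems ending in a vowel (borke → borket, guloka → guloket) drop the final letter and add -et.
The other pattern: stems ending in a consonant add -ir.
So kakube → kakubet.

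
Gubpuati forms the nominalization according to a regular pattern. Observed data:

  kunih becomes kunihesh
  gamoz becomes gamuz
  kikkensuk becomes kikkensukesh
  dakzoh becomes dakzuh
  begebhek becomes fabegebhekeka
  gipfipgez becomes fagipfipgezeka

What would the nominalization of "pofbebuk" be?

pofbebukesh

gipfipgez and gamoz both end in -z yet inflect differently (fagipfipgezeka, gamuz), so the final letter is not what conditions the rule; the last vowel is.
"pofbebuk" has last vowel 'u'. The one such stem in the data (kikkensuk → kikkensukesh) adds -esh, so the same rule applies.
The other patterns: stems whose last vowel is 'e' add fa- … -eka around the stem; stems whose last vowel is 'o' change the last vowel to 'u'.
So pofbebuk → pofbebukesh.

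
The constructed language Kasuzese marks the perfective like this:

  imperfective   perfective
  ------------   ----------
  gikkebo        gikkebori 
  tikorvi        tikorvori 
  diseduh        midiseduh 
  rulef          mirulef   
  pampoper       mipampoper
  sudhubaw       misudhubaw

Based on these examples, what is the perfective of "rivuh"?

mirivuh

"rivuh" ends in a consonant. The stems ending in a consonant (diseduh → midiseduh, rulef → mirulef, pampoper → mipampoper) add the prefix mi-.
The other pattern: stems ending in a vowel drop the final letter and add -ori.
So rivuh → mirivuh.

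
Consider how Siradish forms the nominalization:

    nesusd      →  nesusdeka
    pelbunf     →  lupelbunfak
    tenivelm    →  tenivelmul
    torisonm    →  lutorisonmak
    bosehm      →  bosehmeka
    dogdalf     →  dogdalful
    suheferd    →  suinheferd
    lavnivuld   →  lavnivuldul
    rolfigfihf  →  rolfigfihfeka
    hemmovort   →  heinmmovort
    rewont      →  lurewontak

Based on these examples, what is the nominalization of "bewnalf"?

hemmovort and rewont both end in -t yet inflect differently (heinmmovort, lurewontak), so the final letter is not what conditions the rule; the second-to-last letter is.
"bewnalf" has second-to-last letter 'l'. The stems whose second-to-last letter is 'l' (dogdalf → dogdalful, lavnivuld → lavnivuldul, tenivelm → tenivelmul) add -ul.
The other patterns: stems whose second-to-last letter is 'r' insert -in- after the first vowel; stems whose second-to-last letter is 'n' add lu- … -ak around the stem; stems whose second-to-last letter is 'h' or 's' add -eka.
So bewnalf → bewnalful.

bewnalful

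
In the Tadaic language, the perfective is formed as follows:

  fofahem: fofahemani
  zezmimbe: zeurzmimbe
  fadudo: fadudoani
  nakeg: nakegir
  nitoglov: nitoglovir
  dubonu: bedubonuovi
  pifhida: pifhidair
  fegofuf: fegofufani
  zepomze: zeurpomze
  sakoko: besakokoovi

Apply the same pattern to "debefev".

fadudo and sakoko both end in -o yet inflect differently (fadudoani, besakokoovi), so the final letter is not what conditions the rule; the first letter is.
"debefev" begins with d-. The one such stem in the data (dubonu → bedubonuovi) adds be- … -ovi around the stem, so the same rule applies.
So debefev → bedebefevovi.

bedebefevovi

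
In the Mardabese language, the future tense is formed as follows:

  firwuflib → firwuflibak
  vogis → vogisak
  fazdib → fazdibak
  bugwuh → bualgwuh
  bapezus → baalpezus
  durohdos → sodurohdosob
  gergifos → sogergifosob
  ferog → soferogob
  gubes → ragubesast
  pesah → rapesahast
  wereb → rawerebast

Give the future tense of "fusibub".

fualsibub

vogis and bapezus both end in -s yet inflect differently (vogisak, baalpezus), so the final letter is not what conditions the rule; the last vowel is.
"fusibub" has last vowel 'u'. The stems whose last vowel is 'u' (bugwuh → bualgwuh, bapezus → baalpezus) insert -al- after the first vowel.
The other patterns: stems whose last vowel is 'i' add -ak; stems whose last vowel is 'o' add so- … -ob around the stem; stems whose last vowel is 'a' or 'e' add ra- … -ast around the stem.
So fusibub → fualsibub.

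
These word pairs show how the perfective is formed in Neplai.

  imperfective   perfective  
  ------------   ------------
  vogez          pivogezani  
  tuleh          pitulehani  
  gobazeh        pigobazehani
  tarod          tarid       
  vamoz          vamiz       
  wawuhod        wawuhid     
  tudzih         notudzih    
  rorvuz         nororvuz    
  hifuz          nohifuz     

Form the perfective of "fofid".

nofofid

vogez and vamoz both end in -z yet inflect differently (pivogezani, vamiz), so the final letter is not what conditions the rule; the last vowel is.
"fofid" has last vowel 'i'. The one such stem in the data (tudzih → notudzih) adds the prefix no-, so the same rule applies.
The other patterns: stems whose last vowel is 'e' add pi- … -ani around the stem; stems whose last vowel is 'o' change the last vowel to 'i'.
So fofid → nofofid.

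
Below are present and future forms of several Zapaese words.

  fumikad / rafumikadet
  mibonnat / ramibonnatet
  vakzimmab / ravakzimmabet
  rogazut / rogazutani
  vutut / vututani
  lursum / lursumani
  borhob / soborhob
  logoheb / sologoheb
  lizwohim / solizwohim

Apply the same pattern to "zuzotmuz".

mibonnat and rogazut both end in -t yet inflect differently (ramibonnatet, rogazutani), so the final letter is not what conditions the rule; the last vowel is.
"zuzotmuz" has last vowel 'u'. The stems whose last vowel is 'u' (rogazut → rogazutani, vutut → vututani, lursum → lursumani) add -ani.
So zuzotmuz → zuzotmuzani.

zuzotmuzani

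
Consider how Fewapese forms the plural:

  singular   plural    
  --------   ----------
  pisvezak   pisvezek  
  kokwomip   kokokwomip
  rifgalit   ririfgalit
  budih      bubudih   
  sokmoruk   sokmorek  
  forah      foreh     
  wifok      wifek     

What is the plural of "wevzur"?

"wevzur" has last vowel 'u'. The one such stem in the data (sokmoruk → sokmorek) changes the last vowel to 'e' (as do wifok, forah), so the same rule applies.
The other pattern: stems whose last vowel is 'i' repeat the first consonant+vowel as a prefix.
So wevzur → wevzer.

wevzer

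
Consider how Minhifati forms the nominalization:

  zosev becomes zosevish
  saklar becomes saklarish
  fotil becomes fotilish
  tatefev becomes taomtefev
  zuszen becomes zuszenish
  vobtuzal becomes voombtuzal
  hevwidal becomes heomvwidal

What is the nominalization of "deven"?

"deven" has 2 vowels. The stems with 2 vowels (zuszen → zuszenish, saklar → saklarish, zosev → zosevish) add -ish.
So deven → devenish.

devenish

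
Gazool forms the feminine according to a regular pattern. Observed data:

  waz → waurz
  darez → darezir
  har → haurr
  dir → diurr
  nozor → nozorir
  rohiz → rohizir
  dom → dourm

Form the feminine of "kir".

nozor and dir both end in -r yet inflect differently (nozorir, diurr), so the final letter is not what conditions the rule; the number of vowels is.
"kir" has 1 vowel. The stems with 1 vowel (dir → diurr, waz → waurz, har → haurr) insert -ur- after the first vowel.
So kir → kiurr.

kiurr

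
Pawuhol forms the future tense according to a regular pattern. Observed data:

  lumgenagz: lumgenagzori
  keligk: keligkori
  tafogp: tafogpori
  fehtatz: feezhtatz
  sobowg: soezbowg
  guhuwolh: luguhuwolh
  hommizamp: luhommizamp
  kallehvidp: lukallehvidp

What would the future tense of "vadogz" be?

lumgenagz and fehtatz both end in -z yet inflect differently (lumgenagzori, feezhtatz), so the final letter is not what conditions the rule; the second-to-last letter is.
"vadogz" has second-to-last letter 'g'. The stems whose second-to-last letter is 'g' (lumgenagz → lumgenagzori, keligk → keligkori, tafogp → tafogpori) add -ori.
The other patterns: stems whose second-to-last letter is 't' or 'w' insert -ez- after the first vowel; stems whose second-to-last letter is 'd', 'l' or 'm' add the prefix lu-.
So vadogz → vadogzori.

vadogzori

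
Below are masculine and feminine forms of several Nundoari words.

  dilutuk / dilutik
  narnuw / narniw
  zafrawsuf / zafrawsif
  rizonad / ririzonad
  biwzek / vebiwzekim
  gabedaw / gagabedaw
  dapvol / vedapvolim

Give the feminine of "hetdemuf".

gabedaw and narnuw both end in -w yet inflect differently (gagabedaw, narniw), so the final letter is not what conditions the rule; the last vowel is.
"hetdemuf" has last vowel 'u'. The stems whose last vowel is 'u' (dilutuk → dilutik, zafrawsuf → zafrawsif, narnuw → narniw) change the last vowel to 'i'.
So hetdemuf → hetdemif.

hetdemif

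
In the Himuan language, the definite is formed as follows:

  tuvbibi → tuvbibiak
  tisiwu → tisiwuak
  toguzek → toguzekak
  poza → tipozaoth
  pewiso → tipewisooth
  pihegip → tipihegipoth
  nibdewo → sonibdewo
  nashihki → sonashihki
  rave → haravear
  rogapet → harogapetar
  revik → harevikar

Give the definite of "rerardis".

pewiso and nibdewo both end in -o yet inflect differently (tipewisooth, sonibdewo), so the final letter is not what conditions the rule; the first letter is.
"rerardis" begins with r-. The stems beginning with r- (rave → haravear, rogapet → harogapetar, revik → harevikar) add ha- … -ar around the stem.
The other patterns: stems beginning with t- add -ak; stems beginning with p- add ti- … -oth around the stem; stems beginning with n- add the prefix so-.
So rerardis → harerardisar.

harerardisar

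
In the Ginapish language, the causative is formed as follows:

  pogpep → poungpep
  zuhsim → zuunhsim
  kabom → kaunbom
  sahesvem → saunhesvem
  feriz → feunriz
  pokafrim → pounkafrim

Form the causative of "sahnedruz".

Every pair shown (pogpep → poungpep, zuhsim → zuunhsim, kabom → kaunbom, …) follows the same rule: insert -un- after the first vowel.
So sahnedruz → saunhnedruz.

saunhnedruz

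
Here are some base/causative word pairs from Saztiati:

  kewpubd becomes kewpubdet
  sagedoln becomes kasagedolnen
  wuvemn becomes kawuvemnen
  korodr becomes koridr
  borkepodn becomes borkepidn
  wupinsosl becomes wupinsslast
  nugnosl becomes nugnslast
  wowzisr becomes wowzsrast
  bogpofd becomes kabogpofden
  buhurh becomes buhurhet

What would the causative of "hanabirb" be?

hanabirbet

wowzisr and korodr both end in -r yet inflect differently (wowzsrast, koridr), so the final letter is not what conditions the rule; the second-to-last letter is.
"hanabirb" has second-to-last letter 'r'. The one such stem in the data (buhurh → buhurhet) adds -et, so the same rule applies.
So hanabirb → hanabirbet.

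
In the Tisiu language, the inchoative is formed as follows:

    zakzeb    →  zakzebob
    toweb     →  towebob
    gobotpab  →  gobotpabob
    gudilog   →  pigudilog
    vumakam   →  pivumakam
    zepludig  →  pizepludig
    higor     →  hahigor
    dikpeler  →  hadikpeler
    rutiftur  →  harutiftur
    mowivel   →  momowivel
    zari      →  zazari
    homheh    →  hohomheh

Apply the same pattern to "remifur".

haremifur

"remifur" ends in -r. The stems ending in -r (higor → hahigor, dikpeler → hadikpeler, rutiftur → harutiftur) add the prefix ha-.
The other patterns: stems ending in -b add -ob; stems ending in -g or -m add the prefix pi-; stems ending in -h, -i or -l repeat the first consonant+vowel as a prefix.
So remifur → haremifur.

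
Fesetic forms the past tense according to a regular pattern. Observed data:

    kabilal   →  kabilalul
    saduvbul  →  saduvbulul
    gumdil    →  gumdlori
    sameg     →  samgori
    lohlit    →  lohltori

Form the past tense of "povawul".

povawulul

"povawul" has 3 vowels. The stems with 3 vowels (saduvbul → saduvbulul, kabilal → kabilalul) add -ul.
The other pattern: stems with 2 vowels delete the last vowel and add -ori.
So povawul → povawulul.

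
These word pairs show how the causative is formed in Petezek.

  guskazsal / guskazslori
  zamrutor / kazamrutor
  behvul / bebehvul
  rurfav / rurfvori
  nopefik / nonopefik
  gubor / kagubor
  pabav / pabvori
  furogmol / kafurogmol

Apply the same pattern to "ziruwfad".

"ziruwfad" has last vowel 'a'. The stems whose last vowel is 'a' (rurfav → rurfvori, pabav → pabvori, guskazsal → guskazslori) delete the last vowel and add -ori.
The other patterns: stems whose last vowel is 'o' add the prefix ka-; stems whose last vowel is 'i' or 'u' repeat the first consonant+vowel as a prefix.
So ziruwfad → ziruwfdori.

ziruwfdori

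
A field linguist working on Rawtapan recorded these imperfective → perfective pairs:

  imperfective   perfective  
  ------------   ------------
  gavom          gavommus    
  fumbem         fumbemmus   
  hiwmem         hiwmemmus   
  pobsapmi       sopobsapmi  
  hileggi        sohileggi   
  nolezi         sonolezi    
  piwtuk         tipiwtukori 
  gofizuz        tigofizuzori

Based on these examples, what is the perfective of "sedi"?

sosedi

"sedi" ends in -i. The stems ending in -i (pobsapmi → sopobsapmi, hileggi → sohileggi, nolezi → sonolezi) add the prefix so-.
So sedi → sosedi.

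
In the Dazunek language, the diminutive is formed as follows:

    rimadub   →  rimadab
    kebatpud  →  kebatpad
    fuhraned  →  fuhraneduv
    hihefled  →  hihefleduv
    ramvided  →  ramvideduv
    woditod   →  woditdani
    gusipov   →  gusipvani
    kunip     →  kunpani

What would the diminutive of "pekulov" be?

pekulvani

kebatpud and fuhraned both end in -d yet inflect differently (kebatpad, fuhraneduv), so the final letter is not what conditions the rule; the last vowel is.
"pekulov" has last vowel 'o'. The stems whose last vowel is 'o' (woditod → woditdani, gusipov → gusipvani) delete the last vowel and add -ani.
So pekulov → pekulvani.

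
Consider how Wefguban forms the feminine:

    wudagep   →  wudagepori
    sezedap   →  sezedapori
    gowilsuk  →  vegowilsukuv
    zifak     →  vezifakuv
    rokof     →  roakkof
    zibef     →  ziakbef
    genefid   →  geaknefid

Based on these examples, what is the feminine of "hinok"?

vehinokuv

sezedap and zifak both have last vowel 'a' yet inflect differently (sezedapori, vezifakuv), so the last vowel is not what conditions the rule; the final letter is.
"hinok" ends in -k. The stems ending in -k (gowilsuk → vegowilsukuv, zifak → vezifakuv) add ve- … -uv around the stem.
So hinok → vehinokuv.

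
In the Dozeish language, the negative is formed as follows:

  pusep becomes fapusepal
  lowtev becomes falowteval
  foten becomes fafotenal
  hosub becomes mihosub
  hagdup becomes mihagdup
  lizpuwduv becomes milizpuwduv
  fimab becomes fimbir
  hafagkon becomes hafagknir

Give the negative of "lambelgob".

lambelgbir

pusep and hagdup both end in -p yet inflect differently (fapusepal, mihagdup), so the final letter is not what conditions the rule; the last vowel is.
"lambelgob" has last vowel 'o'. The one such stem in the data (hafagkon → hafagknir) deletes the last vowel and adds -ir (as does fimab), so the same rule applies.
So lambelgob → lambelgbir.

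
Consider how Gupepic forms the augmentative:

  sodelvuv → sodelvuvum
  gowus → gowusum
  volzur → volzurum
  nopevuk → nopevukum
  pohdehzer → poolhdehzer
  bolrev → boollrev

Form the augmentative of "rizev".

"rizev" has last vowel 'e'. The stems whose last vowel is 'e' (pohdehzer → poolhdehzer, bolrev → boollrev) insert -ol- after the first vowel.
The other pattern: stems whose last vowel is 'u' add -um.
So rizev → riolzev.

riolzev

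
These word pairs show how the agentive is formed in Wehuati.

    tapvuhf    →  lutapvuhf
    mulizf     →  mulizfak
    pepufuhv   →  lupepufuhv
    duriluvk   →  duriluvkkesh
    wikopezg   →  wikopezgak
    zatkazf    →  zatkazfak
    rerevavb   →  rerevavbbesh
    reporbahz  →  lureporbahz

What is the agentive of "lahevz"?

lahevzzesh

tapvuhf and zatkazf both end in -f yet inflect differently (lutapvuhf, zatkazfak), so the final letter is not what conditions the rule; the second-to-last letter is.
"lahevz" has second-to-last letter 'v'. The stems whose second-to-last letter is 'v' (duriluvk → duriluvkkesh, rerevavb → rerevavbbesh) double the final consonant and add -esh.
The other patterns: stems whose second-to-last letter is 'h' add the prefix lu-; stems whose second-to-last letter is 'z' add -ak.
So lahevz → lahevzzesh.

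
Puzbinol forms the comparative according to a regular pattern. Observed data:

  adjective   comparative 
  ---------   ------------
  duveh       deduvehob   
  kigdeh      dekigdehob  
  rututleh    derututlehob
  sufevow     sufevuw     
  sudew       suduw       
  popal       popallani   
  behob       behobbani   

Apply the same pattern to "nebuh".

denebuhob

"nebuh" ends in -h. The stems ending in -h (duveh → deduvehob, kigdeh → dekigdehob, rututleh → derututlehob) add de- … -ob around the stem.
So nebuh → denebuhob.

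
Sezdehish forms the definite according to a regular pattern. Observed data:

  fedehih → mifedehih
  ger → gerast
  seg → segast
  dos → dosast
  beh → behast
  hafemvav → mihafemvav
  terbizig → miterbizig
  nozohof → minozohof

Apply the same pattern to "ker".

beh and fedehih both end in -h yet inflect differently (behast, mifedehih), so the final letter is not what conditions the rule; the number of vowels is.
"ker" has 1 vowel. The stems with 1 vowel (beh → behast, seg → segast, dos → dosast) add -ast.
So ker → kerast.

kerast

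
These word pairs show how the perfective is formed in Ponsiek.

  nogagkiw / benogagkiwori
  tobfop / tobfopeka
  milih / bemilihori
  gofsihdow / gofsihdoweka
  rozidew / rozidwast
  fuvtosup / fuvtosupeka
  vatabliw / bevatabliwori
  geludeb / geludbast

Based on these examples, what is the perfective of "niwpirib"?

beniwpiribori

vatabliw and rozidew both end in -w yet inflect differently (bevatabliwori, rozidwast), so the final letter is not what conditions the rule; the last vowel is.
"niwpirib" has last vowel 'i'. The stems whose last vowel is 'i' (vatabliw → bevatabliwori, nogagkiw → benogagkiwori, milih → bemilihori) add be- … -ori around the stem.
So niwpirib → beniwpiribori.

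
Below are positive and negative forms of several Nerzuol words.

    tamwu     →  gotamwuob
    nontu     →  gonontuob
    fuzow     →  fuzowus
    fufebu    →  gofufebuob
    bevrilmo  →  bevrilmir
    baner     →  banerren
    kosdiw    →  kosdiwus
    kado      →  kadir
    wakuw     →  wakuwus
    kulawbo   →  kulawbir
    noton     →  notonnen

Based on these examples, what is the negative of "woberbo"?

"woberbo" ends in -o. The stems ending in -o (bevrilmo → bevrilmir, kulawbo → kulawbir, kado → kadir) drop the final letter and add -ir.
The other patterns: stems ending in -w add -us; stems ending in -u add go- … -ob around the stem; stems ending in -n or -r double the final consonant and add -en.
So woberbo → woberbir.

woberbir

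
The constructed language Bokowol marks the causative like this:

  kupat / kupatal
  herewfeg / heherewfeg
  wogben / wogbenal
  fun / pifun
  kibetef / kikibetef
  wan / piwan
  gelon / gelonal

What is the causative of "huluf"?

hulufal

fun and wogben both end in -n yet inflect differently (pifun, wogbenal), so the final letter is not what conditions the rule; the number of vowels is.
"huluf" has 2 vowels. The stems with 2 vowels (kupat → kupatal, wogben → wogbenal, gelon → gelonal) add -al.
The other patterns: stems with 1 vowel add the prefix pi-; stems with 3 vowels repeat the first consonant+vowel as a prefix.
So huluf → hulufal.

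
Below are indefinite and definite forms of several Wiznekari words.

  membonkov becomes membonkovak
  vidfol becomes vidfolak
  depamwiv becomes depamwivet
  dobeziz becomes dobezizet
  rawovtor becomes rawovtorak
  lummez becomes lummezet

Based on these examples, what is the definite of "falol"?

falolak

membonkov and depamwiv both end in -v yet inflect differently (membonkovak, depamwivet), so the final letter is not what conditions the rule; the last vowel is.
"falol" has last vowel 'o'. The stems whose last vowel is 'o' (membonkov → membonkovak, vidfol → vidfolak, rawovtor → rawovtorak) add -ak.
The other pattern: stems whose last vowel is 'e' or 'i' add -et.
So falol → falolak.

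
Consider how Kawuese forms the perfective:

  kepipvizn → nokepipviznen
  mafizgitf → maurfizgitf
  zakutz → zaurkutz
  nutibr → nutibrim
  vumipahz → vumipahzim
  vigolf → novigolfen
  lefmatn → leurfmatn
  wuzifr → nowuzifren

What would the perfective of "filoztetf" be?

fiurloztetf

vumipahz and zakutz both end in -z yet inflect differently (vumipahzim, zaurkutz), so the final letter is not what conditions the rule; the second-to-last letter is.
"filoztetf" has second-to-last letter 't'. The stems whose second-to-last letter is 't' (lefmatn → leurfmatn, zakutz → zaurkutz, mafizgitf → maurfizgitf) insert -ur- after the first vowel.
So filoztetf → fiurloztetf.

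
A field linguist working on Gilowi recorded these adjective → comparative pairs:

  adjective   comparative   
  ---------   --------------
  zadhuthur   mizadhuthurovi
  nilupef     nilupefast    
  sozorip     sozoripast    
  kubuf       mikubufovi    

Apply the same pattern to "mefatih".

"mefatih" has last vowel 'i'. The one such stem in the data (sozorip → sozoripast) adds -ast, so the same rule applies.
The other pattern: stems whose last vowel is 'u' add mi- … -ovi around the stem.
So mefatih → mefatihast.

mefatihast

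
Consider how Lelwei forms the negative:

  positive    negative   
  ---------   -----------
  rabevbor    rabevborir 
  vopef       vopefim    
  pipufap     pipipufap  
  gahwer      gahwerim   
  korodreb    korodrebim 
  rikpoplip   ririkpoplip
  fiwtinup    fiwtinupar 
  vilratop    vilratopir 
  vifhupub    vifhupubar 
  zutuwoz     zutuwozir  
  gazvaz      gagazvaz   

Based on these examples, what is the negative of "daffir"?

fiwtinup and vilratop both end in -p yet inflect differently (fiwtinupar, vilratopir), so the final letter is not what conditions the rule; the last vowel is.
"daffir" has last vowel 'i'. The one such stem in the data (rikpoplip → ririkpoplip) repeats the first consonant+vowel as a prefix (as do gazvaz, pipufap), so the same rule applies.
So daffir → dadaffir.

dadaffir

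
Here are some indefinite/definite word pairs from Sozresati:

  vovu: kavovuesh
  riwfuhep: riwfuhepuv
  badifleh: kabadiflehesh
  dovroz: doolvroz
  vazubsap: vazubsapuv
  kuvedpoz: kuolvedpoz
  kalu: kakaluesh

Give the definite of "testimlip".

riwfuhep and badifleh both have last vowel 'e' yet inflect differently (riwfuhepuv, kabadiflehesh), so the last vowel is not what conditions the rule; the final letter is.
"testimlip" ends in -p. The stems ending in -p (riwfuhep → riwfuhepuv, vazubsap → vazubsapuv) add -uv.
The other patterns: stems ending in -z insert -ol- after the first vowel; stems ending in -h or -u add ka- … -esh around the stem.
So testimlip → testimlipuv.

testimlipuv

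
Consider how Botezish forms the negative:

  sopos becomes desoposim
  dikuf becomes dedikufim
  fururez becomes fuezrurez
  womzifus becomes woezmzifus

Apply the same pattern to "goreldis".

goezreldis

sopos and womzifus both end in -s yet inflect differently (desoposim, woezmzifus), so the final letter is not what conditions the rule; the number of vowels is.
"goreldis" has 3 vowels. The stems with 3 vowels (fururez → fuezrurez, womzifus → woezmzifus) insert -ez- after the first vowel.
The other pattern: stems with 2 vowels add de- … -im around the stem.
So goreldis → goezreldis.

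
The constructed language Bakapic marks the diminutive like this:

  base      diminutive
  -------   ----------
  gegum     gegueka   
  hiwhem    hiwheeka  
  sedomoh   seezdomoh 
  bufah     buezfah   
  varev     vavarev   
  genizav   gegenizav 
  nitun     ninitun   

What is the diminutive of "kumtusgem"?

kumtusgeeka

hiwhem and varev both have last vowel 'e' yet inflect differently (hiwheeka, vavarev), so the last vowel is not what conditions the rule; the final letter is.
"kumtusgem" ends in -m. The stems ending in -m (gegum → gegueka, hiwhem → hiwheeka) drop the final letter and add -eka.
The other patterns: stems ending in -h insert -ez- after the first vowel; stems ending in -n or -v repeat the first consonant+vowel as a prefix.
So kumtusgem → kumtusgeeka.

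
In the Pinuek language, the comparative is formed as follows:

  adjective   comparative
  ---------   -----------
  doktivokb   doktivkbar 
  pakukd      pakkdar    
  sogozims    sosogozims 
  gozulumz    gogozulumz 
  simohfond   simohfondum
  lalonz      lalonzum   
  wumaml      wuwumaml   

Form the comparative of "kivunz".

kivunzum

"kivunz" has second-to-last letter 'n'. The stems whose second-to-last letter is 'n' (simohfond → simohfondum, lalonz → lalonzum) add -um.
So kivunz → kivunzum.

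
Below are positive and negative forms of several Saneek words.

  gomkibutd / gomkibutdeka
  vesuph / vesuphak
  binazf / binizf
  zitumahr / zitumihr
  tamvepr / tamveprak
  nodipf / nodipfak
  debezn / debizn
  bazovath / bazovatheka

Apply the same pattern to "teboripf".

"teboripf" has second-to-last letter 'p'. The stems whose second-to-last letter is 'p' (tamvepr → tamveprak, nodipf → nodipfak, vesuph → vesuphak) add -ak.
The other patterns: stems whose second-to-last letter is 't' add -eka; stems whose second-to-last letter is 'h' or 'z' change the last vowel to 'i'.
So teboripf → teboripfak.

teboripfak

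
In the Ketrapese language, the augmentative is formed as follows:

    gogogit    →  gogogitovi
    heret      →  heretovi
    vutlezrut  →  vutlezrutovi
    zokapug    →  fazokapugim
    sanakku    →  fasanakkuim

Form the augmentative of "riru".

fariruim

"riru" ends in -u. The one such stem in the data (sanakku → fasanakkuim) adds fa- … -im around the stem, so the same rule applies.
The other pattern: stems ending in -t add -ovi.
So riru → fariruim.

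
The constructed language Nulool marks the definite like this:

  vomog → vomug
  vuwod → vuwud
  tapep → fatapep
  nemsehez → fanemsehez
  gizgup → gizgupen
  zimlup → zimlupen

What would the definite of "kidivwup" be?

"kidivwup" has last vowel 'u'. The stems whose last vowel is 'u' (gizgup → gizgupen, zimlup → zimlupen) add -en.
The other patterns: stems whose last vowel is 'o' change the last vowel to 'u'; stems whose last vowel is 'e' add the prefix fa-.
So kidivwup → kidivwupen.

kidivwupen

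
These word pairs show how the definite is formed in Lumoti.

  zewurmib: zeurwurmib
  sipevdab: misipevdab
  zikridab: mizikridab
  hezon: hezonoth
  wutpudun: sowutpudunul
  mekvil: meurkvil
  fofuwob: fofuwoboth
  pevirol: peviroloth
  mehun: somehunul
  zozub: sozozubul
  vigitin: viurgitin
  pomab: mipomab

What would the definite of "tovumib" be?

sipevdab and fofuwob both end in -b yet inflect differently (misipevdab, fofuwoboth), so the final letter is not what conditions the rule; the last vowel is.
"tovumib" has last vowel 'i'. The stems whose last vowel is 'i' (mekvil → meurkvil, zewurmib → zeurwurmib, vigitin → viurgitin) insert -ur- after the first vowel.
The other patterns: stems whose last vowel is 'a' add the prefix mi-; stems whose last vowel is 'o' add -oth; stems whose last vowel is 'u' add so- … -ul around the stem.
So tovumib → tourvumib.

tourvumib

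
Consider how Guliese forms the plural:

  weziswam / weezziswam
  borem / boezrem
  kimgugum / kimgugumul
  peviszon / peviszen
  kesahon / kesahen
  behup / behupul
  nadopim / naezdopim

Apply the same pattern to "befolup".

"befolup" has last vowel 'u'. The stems whose last vowel is 'u' (behup → behupul, kimgugum → kimgugumul) add -ul.
So befolup → befolupul.

befolupul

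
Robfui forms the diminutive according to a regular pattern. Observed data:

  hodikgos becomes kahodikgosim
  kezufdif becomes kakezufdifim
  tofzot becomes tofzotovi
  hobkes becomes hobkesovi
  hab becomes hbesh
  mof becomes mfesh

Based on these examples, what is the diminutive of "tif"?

hobkes and hodikgos both end in -s yet inflect differently (hobkesovi, kahodikgosim), so the final letter is not what conditions the rule; the number of vowels is.
"tif" has 1 vowel. The stems with 1 vowel (mof → mfesh, hab → hbesh) delete the last vowel and add -esh.
The other patterns: stems with 2 vowels add -ovi; stems with 3 vowels add ka- … -im around the stem.
So tif → tfesh.

tfesh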